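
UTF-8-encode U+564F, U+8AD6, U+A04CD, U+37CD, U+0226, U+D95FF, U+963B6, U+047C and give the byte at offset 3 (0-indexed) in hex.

U+564F → 3-byte form E5 99 8F at offsets 0–2.
U+8AD6 → 3-byte form E8 AB 96 at offsets 3–5.
Offset 3 falls in char 2's range; it's byte 1 of E8 AB 96 = 0xE8.

0xE8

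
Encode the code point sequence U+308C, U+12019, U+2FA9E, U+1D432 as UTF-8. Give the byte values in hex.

E3 82 8C F0 92 80 99 F0 AF AA 9E F0 9D 90 B2

U+308C: 3-byte form → E3 82 8C.
U+12019: 4-byte form → F0 92 80 99.
U+2FA9E: 4-byte form → F0 AF AA 9E.
U+1D432: 4-byte form → F0 9D 90 B2.
Concatenated (15 bytes): E3 82 8C F0 92 80 99 F0 AF AA 9E F0 9D 90 B2.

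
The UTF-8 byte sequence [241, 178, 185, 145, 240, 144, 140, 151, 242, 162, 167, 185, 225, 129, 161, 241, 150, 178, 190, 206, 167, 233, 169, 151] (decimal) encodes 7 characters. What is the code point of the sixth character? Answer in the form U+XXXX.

U+03A7

Offset 0: leading byte 0xF1 = 11110001 → 4-byte char #1 = F1 B2 B9 91.
Offset 4: leading byte 0xF0 = 11110000 → 4-byte char #2 = F0 90 8C 97.
Offset 8: leading byte 0xF2 = 11110010 → 4-byte char #3 = F2 A2 A7 B9.
Offset 12: leading byte 0xE1 = 11100001 → 3-byte char #4 = E1 81 A1.
Offset 15: leading byte 0xF1 = 11110001 → 4-byte char #5 = F1 96 B2 BE.
Offset 19: leading byte 0xCE = 11001110 → 2-byte char #6 = CE A7.
Leading byte 0xCE = 11001110 matches 110xxxxx → 2-byte sequence.
Byte 1: 0xCE = 11001110, payload 01110 (5 bits).
Byte 2: 0xA7 = 10100111 (10xxxxxx ✓), payload 100111.
Concatenate: 01110100111 = 0x3A7 (11 bits → U+03A7).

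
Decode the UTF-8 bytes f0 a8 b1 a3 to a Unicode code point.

U+28C63

Leading byte 0xF0 = 11110000 matches 11110xxx → 4-byte sequence.
Byte 1: 0xF0 = 11110000, payload 000 (3 bits).
Byte 2: 0xA8 = 10101000 (10xxxxxx ✓), payload 101000.
Byte 3: 0xB1 = 10110001 (10xxxxxx ✓), payload 110001.
Byte 4: 0xA3 = 10100011 (10xxxxxx ✓), payload 100011.
Concatenate: 000101000110001100011 = 0x28C63 (21 bits → U+28C63).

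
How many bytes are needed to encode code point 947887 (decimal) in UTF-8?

4

U+E76AF = 0xE76AF. UTF-8 uses 1 byte below 0x80, 2 below 0x800, 3 below 0x10000, 4 up to 0x10FFFF. 0xE76AF is in U+10000–U+10FFFF → 4 bytes.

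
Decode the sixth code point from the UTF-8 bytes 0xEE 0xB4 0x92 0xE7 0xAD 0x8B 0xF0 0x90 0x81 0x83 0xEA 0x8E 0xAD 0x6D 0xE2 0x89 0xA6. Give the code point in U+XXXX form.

U+2266

Offset 0: leading byte 0xEE = 11101110 → 3-byte char #1 = EE B4 92.
Offset 3: leading byte 0xE7 = 11100111 → 3-byte char #2 = E7 AD 8B.
Offset 6: leading byte 0xF0 = 11110000 → 4-byte char #3 = F0 90 81 83.
Offset 10: leading byte 0xEA = 11101010 → 3-byte char #4 = EA 8E AD.
Offset 13: leading byte 0x6D = 01101101 → 1-byte char #5 = 6D.
Offset 14: leading byte 0xE2 = 11100010 → 3-byte char #6 = E2 89 A6.
Leading byte 0xE2 = 11100010 matches 1110xxxx → 3-byte sequence.
Byte 1: 0xE2 = 11100010, payload 0010 (4 bits).
Byte 2: 0x89 = 10001001 (10xxxxxx ✓), payload 001001.
Byte 3: 0xA6 = 10100110 (10xxxxxx ✓), payload 100110.
Concatenate: 0010001001100110 = 0x2266 (16 bits → U+2266).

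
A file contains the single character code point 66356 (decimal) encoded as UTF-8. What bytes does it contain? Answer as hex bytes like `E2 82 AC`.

U+10334 = 0x10334 = 66356 decimal. In range U+10000–U+10FFFF → 4-byte form: 11110xxx 10xxxxxx 10xxxxxx 10xxxxxx.
Binary (21 bits): 000010000001100110100.
Split 3+6+6+6: 000 | 010000 | 001100 | 110100.
Byte 1: 11110000 = 0xF0.
Byte 2: 10010000 = 0x90.
Byte 3: 10001100 = 0x8C.
Byte 4: 10110100 = 0xB4.

F0 90 8C B4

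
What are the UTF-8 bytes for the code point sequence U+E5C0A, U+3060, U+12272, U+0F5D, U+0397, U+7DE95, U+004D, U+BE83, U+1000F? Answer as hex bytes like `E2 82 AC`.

F3 A5 B0 8A E3 81 A0 F0 92 89 B2 E0 BD 9D CE 97 F1 BD BA 95 4D EB BA 83 F0 90 80 8F

U+E5C0A: 4-byte form → F3 A5 B0 8A.
U+3060: 3-byte form → E3 81 A0.
U+12272: 4-byte form → F0 92 89 B2.
U+0F5D: 3-byte form → E0 BD 9D.
U+0397: 2-byte form → CE 97.
U+7DE95: 4-byte form → F1 BD BA 95.
U+004D: 1-byte form → 4D.
U+BE83: 3-byte form → EB BA 83.
U+1000F: 4-byte form → F0 90 80 8F.
Concatenated (28 bytes): F3 A5 B0 8A E3 81 A0 F0 92 89 B2 E0 BD 9D CE 97 F1 BD BA 95 4D EB BA 83 F0 90 80 8F.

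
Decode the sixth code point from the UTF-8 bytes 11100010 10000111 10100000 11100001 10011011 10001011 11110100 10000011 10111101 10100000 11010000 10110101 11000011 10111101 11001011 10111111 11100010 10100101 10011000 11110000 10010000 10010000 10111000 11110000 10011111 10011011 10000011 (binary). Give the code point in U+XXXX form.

Offset 0: leading byte 0xE2 = 11100010 → 3-byte char #1 = E2 87 A0.
Offset 3: leading byte 0xE1 = 11100001 → 3-byte char #2 = E1 9B 8B.
Offset 6: leading byte 0xF4 = 11110100 → 4-byte char #3 = F4 83 BD A0.
Offset 10: leading byte 0xD0 = 11010000 → 2-byte char #4 = D0 B5.
Offset 12: leading byte 0xC3 = 11000011 → 2-byte char #5 = C3 BD.
Offset 14: leading byte 0xCB = 11001011 → 2-byte char #6 = CB BF.
Leading byte 0xCB = 11001011 matches 110xxxxx → 2-byte sequence.
Byte 1: 0xCB = 11001011, payload 01011 (5 bits).
Byte 2: 0xBF = 10111111 (10xxxxxx ✓), payload 111111.
Concatenate: 01011111111 = 0x2FF (11 bits → U+02FF).

U+02FF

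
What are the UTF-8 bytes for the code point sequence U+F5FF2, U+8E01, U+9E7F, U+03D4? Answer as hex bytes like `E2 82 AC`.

U+F5FF2: 4-byte form → F3 B5 BF B2.
U+8E01: 3-byte form → E8 B8 81.
U+9E7F: 3-byte form → E9 B9 BF.
U+03D4: 2-byte form → CF 94.
Concatenated (12 bytes): F3 B5 BF B2 E8 B8 81 E9 B9 BF CF 94.

F3 B5 BF B2 E8 B8 81 E9 B9 BF CF 94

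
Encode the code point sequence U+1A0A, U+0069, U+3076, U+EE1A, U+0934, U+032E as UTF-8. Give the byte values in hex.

E1 A8 8A 69 E3 81 B6 EE B8 9A E0 A4 B4 CC AE

U+1A0A: 3-byte form → E1 A8 8A.
U+0069: 1-byte form → 69.
U+3076: 3-byte form → E3 81 B6.
U+EE1A: 3-byte form → EE B8 9A.
U+0934: 3-byte form → E0 A4 B4.
U+032E: 2-byte form → CC AE.
Concatenated (15 bytes): E1 A8 8A 69 E3 81 B6 EE B8 9A E0 A4 B4 CC AE.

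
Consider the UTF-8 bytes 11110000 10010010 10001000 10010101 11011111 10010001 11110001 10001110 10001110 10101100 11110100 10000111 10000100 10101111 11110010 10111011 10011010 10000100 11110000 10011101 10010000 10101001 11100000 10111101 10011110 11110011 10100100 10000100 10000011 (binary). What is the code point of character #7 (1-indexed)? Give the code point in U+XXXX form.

U+0F5E

Offset 0: leading byte 0xF0 = 11110000 → 4-byte char #1 = F0 92 88 95.
Offset 4: leading byte 0xDF = 11011111 → 2-byte char #2 = DF 91.
Offset 6: leading byte 0xF1 = 11110001 → 4-byte char #3 = F1 8E 8E AC.
Offset 10: leading byte 0xF4 = 11110100 → 4-byte char #4 = F4 87 84 AF.
Offset 14: leading byte 0xF2 = 11110010 → 4-byte char #5 = F2 BB 9A 84.
Offset 18: leading byte 0xF0 = 11110000 → 4-byte char #6 = F0 9D 90 A9.
Offset 22: leading byte 0xE0 = 11100000 → 3-byte char #7 = E0 BD 9E.
Leading byte 0xE0 = 11100000 matches 1110xxxx → 3-byte sequence.
Byte 1: 0xE0 = 11100000, payload 0000 (4 bits).
Byte 2: 0xBD = 10111101 (10xxxxxx ✓), payload 111101.
Byte 3: 0x9E = 10011110 (10xxxxxx ✓), payload 011110.
Concatenate: 0000111101011110 = 0xF5E (16 bits → U+0F5E).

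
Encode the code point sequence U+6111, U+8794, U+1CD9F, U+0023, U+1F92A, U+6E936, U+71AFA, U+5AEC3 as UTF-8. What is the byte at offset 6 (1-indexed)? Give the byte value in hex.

0x94

1-indexed offset 6 is 0-indexed offset 5.
U+6111 → 3-byte form E6 84 91 at offsets 0–2.
U+8794 → 3-byte form E8 9E 94 at offsets 3–5.
Offset 5 falls in char 2's range; it's byte 3 of E8 9E 94 = 0x94.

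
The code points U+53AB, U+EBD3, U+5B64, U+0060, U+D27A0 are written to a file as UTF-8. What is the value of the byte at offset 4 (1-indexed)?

1-indexed offset 4 is 0-indexed offset 3.
U+53AB → 3-byte form E5 8E AB at offsets 0–2.
U+EBD3 → 3-byte form EE AF 93 at offsets 3–5.
Offset 3 falls in char 2's range; it's byte 1 of EE AF 93 = 0xEE.

0xEE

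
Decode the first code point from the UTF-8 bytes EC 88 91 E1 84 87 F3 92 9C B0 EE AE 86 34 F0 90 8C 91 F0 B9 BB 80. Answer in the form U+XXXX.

Offset 0: leading byte 0xEC = 11101100 → 3-byte char #1 = EC 88 91.
Leading byte 0xEC = 11101100 matches 1110xxxx → 3-byte sequence.
Byte 1: 0xEC = 11101100, payload 1100 (4 bits).
Byte 2: 0x88 = 10001000 (10xxxxxx ✓), payload 001000.
Byte 3: 0x91 = 10010001 (10xxxxxx ✓), payload 010001.
Concatenate: 1100001000010001 = 0xC211 (16 bits → U+C211).

U+C211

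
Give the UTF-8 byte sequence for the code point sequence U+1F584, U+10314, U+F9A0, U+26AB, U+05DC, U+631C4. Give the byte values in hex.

F0 9F 96 84 F0 90 8C 94 EF A6 A0 E2 9A AB D7 9C F1 A3 87 84

U+1F584: 4-byte form → F0 9F 96 84.
U+10314: 4-byte form → F0 90 8C 94.
U+F9A0: 3-byte form → EF A6 A0.
U+26AB: 3-byte form → E2 9A AB.
U+05DC: 2-byte form → D7 9C.
U+631C4: 4-byte form → F1 A3 87 84.
Concatenated (20 bytes): F0 9F 96 84 F0 90 8C 94 EF A6 A0 E2 9A AB D7 9C F1 A3 87 84.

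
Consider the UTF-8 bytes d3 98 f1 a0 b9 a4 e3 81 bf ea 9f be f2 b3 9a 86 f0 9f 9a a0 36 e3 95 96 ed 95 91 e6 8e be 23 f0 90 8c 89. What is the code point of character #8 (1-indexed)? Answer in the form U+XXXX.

Offset 0: leading byte 0xD3 = 11010011 → 2-byte char #1 = D3 98.
Offset 2: leading byte 0xF1 = 11110001 → 4-byte char #2 = F1 A0 B9 A4.
Offset 6: leading byte 0xE3 = 11100011 → 3-byte char #3 = E3 81 BF.
Offset 9: leading byte 0xEA = 11101010 → 3-byte char #4 = EA 9F BE.
Offset 12: leading byte 0xF2 = 11110010 → 4-byte char #5 = F2 B3 9A 86.
Offset 16: leading byte 0xF0 = 11110000 → 4-byte char #6 = F0 9F 9A A0.
Offset 20: leading byte 0x36 = 00110110 → 1-byte char #7 = 36.
Offset 21: leading byte 0xE3 = 11100011 → 3-byte char #8 = E3 95 96.
Leading byte 0xE3 = 11100011 matches 1110xxxx → 3-byte sequence.
Byte 1: 0xE3 = 11100011, payload 0011 (4 bits).
Byte 2: 0x95 = 10010101 (10xxxxxx ✓), payload 010101.
Byte 3: 0x96 = 10010110 (10xxxxxx ✓), payload 010110.
Concatenate: 0011010101010110 = 0x3556 (16 bits → U+3556).

U+3556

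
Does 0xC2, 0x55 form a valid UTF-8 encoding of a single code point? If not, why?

Leading byte 0xC2 = 11000010 → 2-byte form.
Byte 2 is 0x55 = 01010101, which is not 10xxxxxx — expected a continuation byte.

invalid (non-continuation byte where continuation expected)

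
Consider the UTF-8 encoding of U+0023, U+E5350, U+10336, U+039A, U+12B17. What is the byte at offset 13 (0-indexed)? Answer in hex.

U+0023 → 1-byte form 23 at offsets 0–0.
U+E5350 → 4-byte form F3 A5 8D 90 at offsets 1–4.
U+10336 → 4-byte form F0 90 8C B6 at offsets 5–8.
U+039A → 2-byte form CE 9A at offsets 9–10.
U+12B17 → 4-byte form F0 92 AC 97 at offsets 11–14.
Offset 13 falls in char 5's range; it's byte 3 of F0 92 AC 97 = 0xAC.

0xAC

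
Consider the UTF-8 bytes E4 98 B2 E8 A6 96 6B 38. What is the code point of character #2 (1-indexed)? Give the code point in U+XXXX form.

Offset 0: leading byte 0xE4 = 11100100 → 3-byte char #1 = E4 98 B2.
Offset 3: leading byte 0xE8 = 11101000 → 3-byte char #2 = E8 A6 96.
Leading byte 0xE8 = 11101000 matches 1110xxxx → 3-byte sequence.
Byte 1: 0xE8 = 11101000, payload 1000 (4 bits).
Byte 2: 0xA6 = 10100110 (10xxxxxx ✓), payload 100110.
Byte 3: 0x96 = 10010110 (10xxxxxx ✓), payload 010110.
Concatenate: 1000100110010110 = 0x8996 (16 bits → U+8996).

U+8996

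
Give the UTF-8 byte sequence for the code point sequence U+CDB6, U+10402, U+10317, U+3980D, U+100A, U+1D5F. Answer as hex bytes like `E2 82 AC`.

EC B6 B6 F0 90 90 82 F0 90 8C 97 F0 B9 A0 8D E1 80 8A E1 B5 9F

U+CDB6: 3-byte form → EC B6 B6.
U+10402: 4-byte form → F0 90 90 82.
U+10317: 4-byte form → F0 90 8C 97.
U+3980D: 4-byte form → F0 B9 A0 8D.
U+100A: 3-byte form → E1 80 8A.
U+1D5F: 3-byte form → E1 B5 9F.
Concatenated (21 bytes): EC B6 B6 F0 90 90 82 F0 90 8C 97 F0 B9 A0 8D E1 80 8A E1 B5 9F.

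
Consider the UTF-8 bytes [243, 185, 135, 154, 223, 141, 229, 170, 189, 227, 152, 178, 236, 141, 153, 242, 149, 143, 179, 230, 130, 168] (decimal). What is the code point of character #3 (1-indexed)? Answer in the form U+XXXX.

U+5ABD

Offset 0: leading byte 0xF3 = 11110011 → 4-byte char #1 = F3 B9 87 9A.
Offset 4: leading byte 0xDF = 11011111 → 2-byte char #2 = DF 8D.
Offset 6: leading byte 0xE5 = 11100101 → 3-byte char #3 = E5 AA BD.
Leading byte 0xE5 = 11100101 matches 1110xxxx → 3-byte sequence.
Byte 1: 0xE5 = 11100101, payload 0101 (4 bits).
Byte 2: 0xAA = 10101010 (10xxxxxx ✓), payload 101010.
Byte 3: 0xBD = 10111101 (10xxxxxx ✓), payload 111101.
Concatenate: 0101101010111101 = 0x5ABD (16 bits → U+5ABD).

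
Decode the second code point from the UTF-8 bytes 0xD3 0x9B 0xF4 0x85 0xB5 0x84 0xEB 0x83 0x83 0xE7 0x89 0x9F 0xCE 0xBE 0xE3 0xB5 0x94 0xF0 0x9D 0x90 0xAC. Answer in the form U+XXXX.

Offset 0: leading byte 0xD3 = 11010011 → 2-byte char #1 = D3 9B.
Offset 2: leading byte 0xF4 = 11110100 → 4-byte char #2 = F4 85 B5 84.
Leading byte 0xF4 = 11110100 matches 11110xxx → 4-byte sequence.
Byte 1: 0xF4 = 11110100, payload 100 (3 bits).
Byte 2: 0x85 = 10000101 (10xxxxxx ✓), payload 000101.
Byte 3: 0xB5 = 10110101 (10xxxxxx ✓), payload 110101.
Byte 4: 0x84 = 10000100 (10xxxxxx ✓), payload 000100.
Concatenate: 100000101110101000100 = 0x105D44 (21 bits → U+105D44).

U+105D44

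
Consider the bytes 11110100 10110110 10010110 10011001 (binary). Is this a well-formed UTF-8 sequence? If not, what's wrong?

invalid (encodes a value above U+10FFFF)

Leading byte 0xF4 = 11110100 → 4-byte form.
Payload = 0x136599, which exceeds U+10FFFF, the maximum Unicode code point. (Leading bytes F5–FF, or F4 followed by ≥ 0x90, are invalid.)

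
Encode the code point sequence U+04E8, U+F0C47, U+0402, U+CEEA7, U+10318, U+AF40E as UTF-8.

D3 A8 F3 B0 B1 87 D0 82 F3 8E BA A7 F0 90 8C 98 F2 AF 90 8E

U+04E8: 2-byte form → D3 A8.
U+F0C47: 4-byte form → F3 B0 B1 87.
U+0402: 2-byte form → D0 82.
U+CEEA7: 4-byte form → F3 8E BA A7.
U+10318: 4-byte form → F0 90 8C 98.
U+AF40E: 4-byte form → F2 AF 90 8E.
Concatenated (20 bytes): D3 A8 F3 B0 B1 87 D0 82 F3 8E BA A7 F0 90 8C 98 F2 AF 90 8E.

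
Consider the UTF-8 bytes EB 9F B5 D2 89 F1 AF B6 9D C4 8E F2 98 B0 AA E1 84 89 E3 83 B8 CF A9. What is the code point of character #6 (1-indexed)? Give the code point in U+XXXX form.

Offset 0: leading byte 0xEB = 11101011 → 3-byte char #1 = EB 9F B5.
Offset 3: leading byte 0xD2 = 11010010 → 2-byte char #2 = D2 89.
Offset 5: leading byte 0xF1 = 11110001 → 4-byte char #3 = F1 AF B6 9D.
Offset 9: leading byte 0xC4 = 11000100 → 2-byte char #4 = C4 8E.
Offset 11: leading byte 0xF2 = 11110010 → 4-byte char #5 = F2 98 B0 AA.
Offset 15: leading byte 0xE1 = 11100001 → 3-byte char #6 = E1 84 89.
Leading byte 0xE1 = 11100001 matches 1110xxxx → 3-byte sequence.
Byte 1: 0xE1 = 11100001, payload 0001 (4 bits).
Byte 2: 0x84 = 10000100 (10xxxxxx ✓), payload 000100.
Byte 3: 0x89 = 10001001 (10xxxxxx ✓), payload 001001.
Concatenate: 0001000100001001 = 0x1109 (16 bits → U+1109).

U+1109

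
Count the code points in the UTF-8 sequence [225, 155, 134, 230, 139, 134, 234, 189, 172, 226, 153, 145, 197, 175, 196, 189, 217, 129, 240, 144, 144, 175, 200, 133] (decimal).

Byte at offset 0: 0xE1 = 11100001 → 3-byte char (#1). Advance 3.
Byte at offset 3: 0xE6 = 11100110 → 3-byte char (#2). Advance 3.
Byte at offset 6: 0xEA = 11101010 → 3-byte char (#3). Advance 3.
Byte at offset 9: 0xE2 = 11100010 → 3-byte char (#4). Advance 3.
Byte at offset 12: 0xC5 = 11000101 → 2-byte char (#5). Advance 2.
Byte at offset 14: 0xC4 = 11000100 → 2-byte char (#6). Advance 2.
Byte at offset 16: 0xD9 = 11011001 → 2-byte char (#7). Advance 2.
Byte at offset 18: 0xF0 = 11110000 → 4-byte char (#8). Advance 4.
Byte at offset 22: 0xC8 = 11001000 → 2-byte char (#9). Advance 2.
Reached end at offset 24 after 9 code points.

9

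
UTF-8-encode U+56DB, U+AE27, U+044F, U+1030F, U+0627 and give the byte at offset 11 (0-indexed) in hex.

0x8F

U+56DB → 3-byte form E5 9B 9B at offsets 0–2.
U+AE27 → 3-byte form EA B8 A7 at offsets 3–5.
U+044F → 2-byte form D1 8F at offsets 6–7.
U+1030F → 4-byte form F0 90 8C 8F at offsets 8–11.
Offset 11 falls in char 4's range; it's byte 4 of F0 90 8C 8F = 0x8F.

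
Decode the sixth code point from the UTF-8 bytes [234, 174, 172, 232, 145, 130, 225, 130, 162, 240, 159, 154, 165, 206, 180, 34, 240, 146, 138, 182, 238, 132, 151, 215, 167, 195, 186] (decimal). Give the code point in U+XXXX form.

Offset 0: leading byte 0xEA = 11101010 → 3-byte char #1 = EA AE AC.
Offset 3: leading byte 0xE8 = 11101000 → 3-byte char #2 = E8 91 82.
Offset 6: leading byte 0xE1 = 11100001 → 3-byte char #3 = E1 82 A2.
Offset 9: leading byte 0xF0 = 11110000 → 4-byte char #4 = F0 9F 9A A5.
Offset 13: leading byte 0xCE = 11001110 → 2-byte char #5 = CE B4.
Offset 15: leading byte 0x22 = 00100010 → 1-byte char #6 = 22.
Leading byte 0x22 = 00100010 matches 0xxxxxxx → 1-byte sequence.
Byte 1: 0x22 = 00100010, payload 0100010 (7 bits).
Concatenate: 0100010 = 0x22 (7 bits → U+0022).

U+0022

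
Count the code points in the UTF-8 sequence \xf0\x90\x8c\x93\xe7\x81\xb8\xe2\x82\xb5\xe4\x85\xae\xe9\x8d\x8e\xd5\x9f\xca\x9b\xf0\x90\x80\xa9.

8

Byte at offset 0: 0xF0 = 11110000 → 4-byte char (#1). Advance 4.
Byte at offset 4: 0xE7 = 11100111 → 3-byte char (#2). Advance 3.
Byte at offset 7: 0xE2 = 11100010 → 3-byte char (#3). Advance 3.
Byte at offset 10: 0xE4 = 11100100 → 3-byte char (#4). Advance 3.
Byte at offset 13: 0xE9 = 11101001 → 3-byte char (#5). Advance 3.
Byte at offset 16: 0xD5 = 11010101 → 2-byte char (#6). Advance 2.
Byte at offset 18: 0xCA = 11001010 → 2-byte char (#7). Advance 2.
Byte at offset 20: 0xF0 = 11110000 → 4-byte char (#8). Advance 4.
Reached end at offset 24 after 8 code points.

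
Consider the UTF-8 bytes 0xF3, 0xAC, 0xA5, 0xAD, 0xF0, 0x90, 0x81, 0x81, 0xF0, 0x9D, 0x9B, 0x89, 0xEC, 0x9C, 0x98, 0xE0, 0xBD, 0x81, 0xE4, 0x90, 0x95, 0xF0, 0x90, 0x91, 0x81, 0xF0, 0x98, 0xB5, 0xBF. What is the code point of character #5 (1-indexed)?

U+0F41

Offset 0: leading byte 0xF3 = 11110011 → 4-byte char #1 = F3 AC A5 AD.
Offset 4: leading byte 0xF0 = 11110000 → 4-byte char #2 = F0 90 81 81.
Offset 8: leading byte 0xF0 = 11110000 → 4-byte char #3 = F0 9D 9B 89.
Offset 12: leading byte 0xEC = 11101100 → 3-byte char #4 = EC 9C 98.
Offset 15: leading byte 0xE0 = 11100000 → 3-byte char #5 = E0 BD 81.
Leading byte 0xE0 = 11100000 matches 1110xxxx → 3-byte sequence.
Byte 1: 0xE0 = 11100000, payload 0000 (4 bits).
Byte 2: 0xBD = 10111101 (10xxxxxx ✓), payload 111101.
Byte 3: 0x81 = 10000001 (10xxxxxx ✓), payload 000001.
Concatenate: 0000111101000001 = 0xF41 (16 bits → U+0F41).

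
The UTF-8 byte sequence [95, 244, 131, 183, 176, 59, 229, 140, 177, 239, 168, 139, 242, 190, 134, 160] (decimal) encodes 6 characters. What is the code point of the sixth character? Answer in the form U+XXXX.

U+BE1A0

Offset 0: leading byte 0x5F = 01011111 → 1-byte char #1 = 5F.
Offset 1: leading byte 0xF4 = 11110100 → 4-byte char #2 = F4 83 B7 B0.
Offset 5: leading byte 0x3B = 00111011 → 1-byte char #3 = 3B.
Offset 6: leading byte 0xE5 = 11100101 → 3-byte char #4 = E5 8C B1.
Offset 9: leading byte 0xEF = 11101111 → 3-byte char #5 = EF A8 8B.
Offset 12: leading byte 0xF2 = 11110010 → 4-byte char #6 = F2 BE 86 A0.
Leading byte 0xF2 = 11110010 matches 11110xxx → 4-byte sequence.
Byte 1: 0xF2 = 11110010, payload 010 (3 bits).
Byte 2: 0xBE = 10111110 (10xxxxxx ✓), payload 111110.
Byte 3: 0x86 = 10000110 (10xxxxxx ✓), payload 000110.
Byte 4: 0xA0 = 10100000 (10xxxxxx ✓), payload 100000.
Concatenate: 010111110000110100000 = 0xBE1A0 (21 bits → U+BE1A0).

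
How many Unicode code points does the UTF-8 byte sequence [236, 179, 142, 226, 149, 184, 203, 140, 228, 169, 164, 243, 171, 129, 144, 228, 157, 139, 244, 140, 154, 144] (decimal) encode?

7

Byte at offset 0: 0xEC = 11101100 → 3-byte char (#1). Advance 3.
Byte at offset 3: 0xE2 = 11100010 → 3-byte char (#2). Advance 3.
Byte at offset 6: 0xCB = 11001011 → 2-byte char (#3). Advance 2.
Byte at offset 8: 0xE4 = 11100100 → 3-byte char (#4). Advance 3.
Byte at offset 11: 0xF3 = 11110011 → 4-byte char (#5). Advance 4.
Byte at offset 15: 0xE4 = 11100100 → 3-byte char (#6). Advance 3.
Byte at offset 18: 0xF4 = 11110100 → 4-byte char (#7). Advance 4.
Reached end at offset 22 after 7 code points.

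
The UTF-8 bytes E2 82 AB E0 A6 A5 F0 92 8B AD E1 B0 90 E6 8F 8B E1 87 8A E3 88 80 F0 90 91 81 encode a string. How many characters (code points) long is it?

8

Byte at offset 0: 0xE2 = 11100010 → 3-byte char (#1). Advance 3.
Byte at offset 3: 0xE0 = 11100000 → 3-byte char (#2). Advance 3.
Byte at offset 6: 0xF0 = 11110000 → 4-byte char (#3). Advance 4.
Byte at offset 10: 0xE1 = 11100001 → 3-byte char (#4). Advance 3.
Byte at offset 13: 0xE6 = 11100110 → 3-byte char (#5). Advance 3.
Byte at offset 16: 0xE1 = 11100001 → 3-byte char (#6). Advance 3.
Byte at offset 19: 0xE3 = 11100011 → 3-byte char (#7). Advance 3.
Byte at offset 22: 0xF0 = 11110000 → 4-byte char (#8). Advance 4.
Reached end at offset 26 after 8 code points.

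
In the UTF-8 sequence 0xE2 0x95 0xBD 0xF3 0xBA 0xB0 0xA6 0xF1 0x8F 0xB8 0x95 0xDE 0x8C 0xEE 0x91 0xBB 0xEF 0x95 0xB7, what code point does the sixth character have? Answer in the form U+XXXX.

U+F577

Offset 0: leading byte 0xE2 = 11100010 → 3-byte char #1 = E2 95 BD.
Offset 3: leading byte 0xF3 = 11110011 → 4-byte char #2 = F3 BA B0 A6.
Offset 7: leading byte 0xF1 = 11110001 → 4-byte char #3 = F1 8F B8 95.
Offset 11: leading byte 0xDE = 11011110 → 2-byte char #4 = DE 8C.
Offset 13: leading byte 0xEE = 11101110 → 3-byte char #5 = EE 91 BB.
Offset 16: leading byte 0xEF = 11101111 → 3-byte char #6 = EF 95 B7.
Leading byte 0xEF = 11101111 matches 1110xxxx → 3-byte sequence.
Byte 1: 0xEF = 11101111, payload 1111 (4 bits).
Byte 2: 0x95 = 10010101 (10xxxxxx ✓), payload 010101.
Byte 3: 0xB7 = 10110111 (10xxxxxx ✓), payload 110111.
Concatenate: 1111010101110111 = 0xF577 (16 bits → U+F577).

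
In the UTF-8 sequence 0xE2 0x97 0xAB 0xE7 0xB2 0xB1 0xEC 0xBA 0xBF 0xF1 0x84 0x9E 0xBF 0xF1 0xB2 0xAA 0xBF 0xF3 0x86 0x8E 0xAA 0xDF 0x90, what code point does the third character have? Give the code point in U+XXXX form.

Offset 0: leading byte 0xE2 = 11100010 → 3-byte char #1 = E2 97 AB.
Offset 3: leading byte 0xE7 = 11100111 → 3-byte char #2 = E7 B2 B1.
Offset 6: leading byte 0xEC = 11101100 → 3-byte char #3 = EC BA BF.
Leading byte 0xEC = 11101100 matches 1110xxxx → 3-byte sequence.
Byte 1: 0xEC = 11101100, payload 1100 (4 bits).
Byte 2: 0xBA = 10111010 (10xxxxxx ✓), payload 111010.
Byte 3: 0xBF = 10111111 (10xxxxxx ✓), payload 111111.
Concatenate: 1100111010111111 = 0xCEBF (16 bits → U+CEBF).

U+CEBF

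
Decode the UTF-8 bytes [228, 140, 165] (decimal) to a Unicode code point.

Leading byte 0xE4 = 11100100 matches 1110xxxx → 3-byte sequence.
Byte 1: 0xE4 = 11100100, payload 0100 (4 bits).
Byte 2: 0x8C = 10001100 (10xxxxxx ✓), payload 001100.
Byte 3: 0xA5 = 10100101 (10xxxxxx ✓), payload 100101.
Concatenate: 0100001100100101 = 0x4325 (16 bits → U+4325).

U+4325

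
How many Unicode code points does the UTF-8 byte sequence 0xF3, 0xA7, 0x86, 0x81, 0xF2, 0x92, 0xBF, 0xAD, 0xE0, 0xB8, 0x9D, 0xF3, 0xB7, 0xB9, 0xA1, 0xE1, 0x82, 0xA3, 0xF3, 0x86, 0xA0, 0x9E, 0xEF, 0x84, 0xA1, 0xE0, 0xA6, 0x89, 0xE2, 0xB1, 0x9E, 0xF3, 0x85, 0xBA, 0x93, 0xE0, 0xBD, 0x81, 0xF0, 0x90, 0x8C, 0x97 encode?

Byte at offset 0: 0xF3 = 11110011 → 4-byte char (#1). Advance 4.
Byte at offset 4: 0xF2 = 11110010 → 4-byte char (#2). Advance 4.
Byte at offset 8: 0xE0 = 11100000 → 3-byte char (#3). Advance 3.
Byte at offset 11: 0xF3 = 11110011 → 4-byte char (#4). Advance 4.
Byte at offset 15: 0xE1 = 11100001 → 3-byte char (#5). Advance 3.
Byte at offset 18: 0xF3 = 11110011 → 4-byte char (#6). Advance 4.
Byte at offset 22: 0xEF = 11101111 → 3-byte char (#7). Advance 3.
Byte at offset 25: 0xE0 = 11100000 → 3-byte char (#8). Advance 3.
Byte at offset 28: 0xE2 = 11100010 → 3-byte char (#9). Advance 3.
Byte at offset 31: 0xF3 = 11110011 → 4-byte char (#10). Advance 4.
Byte at offset 35: 0xE0 = 11100000 → 3-byte char (#11). Advance 3.
Byte at offset 38: 0xF0 = 11110000 → 4-byte char (#12). Advance 4.
Reached end at offset 42 after 12 code points.

12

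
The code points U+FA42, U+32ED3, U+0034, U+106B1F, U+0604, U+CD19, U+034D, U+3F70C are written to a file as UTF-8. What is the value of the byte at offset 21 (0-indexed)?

0x9C

U+FA42 → 3-byte form EF A9 82 at offsets 0–2.
U+32ED3 → 4-byte form F0 B2 BB 93 at offsets 3–6.
U+0034 → 1-byte form 34 at offsets 7–7.
U+106B1F → 4-byte form F4 86 AC 9F at offsets 8–11.
U+0604 → 2-byte form D8 84 at offsets 12–13.
U+CD19 → 3-byte form EC B4 99 at offsets 14–16.
U+034D → 2-byte form CD 8D at offsets 17–18.
U+3F70C → 4-byte form F0 BF 9C 8C at offsets 19–22.
Offset 21 falls in char 8's range; it's byte 3 of F0 BF 9C 8C = 0x9C.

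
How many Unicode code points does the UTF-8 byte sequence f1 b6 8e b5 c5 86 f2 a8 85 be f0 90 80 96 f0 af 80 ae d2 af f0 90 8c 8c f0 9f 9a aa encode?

8

Byte at offset 0: 0xF1 = 11110001 → 4-byte char (#1). Advance 4.
Byte at offset 4: 0xC5 = 11000101 → 2-byte char (#2). Advance 2.
Byte at offset 6: 0xF2 = 11110010 → 4-byte char (#3). Advance 4.
Byte at offset 10: 0xF0 = 11110000 → 4-byte char (#4). Advance 4.
Byte at offset 14: 0xF0 = 11110000 → 4-byte char (#5). Advance 4.
Byte at offset 18: 0xD2 = 11010010 → 2-byte char (#6). Advance 2.
Byte at offset 20: 0xF0 = 11110000 → 4-byte char (#7). Advance 4.
Byte at offset 24: 0xF0 = 11110000 → 4-byte char (#8). Advance 4.
Reached end at offset 28 after 8 code points.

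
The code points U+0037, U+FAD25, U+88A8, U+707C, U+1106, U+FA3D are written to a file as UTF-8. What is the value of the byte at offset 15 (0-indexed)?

U+0037 → 1-byte form 37 at offsets 0–0.
U+FAD25 → 4-byte form F3 BA B4 A5 at offsets 1–4.
U+88A8 → 3-byte form E8 A2 A8 at offsets 5–7.
U+707C → 3-byte form E7 81 BC at offsets 8–10.
U+1106 → 3-byte form E1 84 86 at offsets 11–13.
U+FA3D → 3-byte form EF A8 BD at offsets 14–16.
Offset 15 falls in char 6's range; it's byte 2 of EF A8 BD = 0xA8.

0xA8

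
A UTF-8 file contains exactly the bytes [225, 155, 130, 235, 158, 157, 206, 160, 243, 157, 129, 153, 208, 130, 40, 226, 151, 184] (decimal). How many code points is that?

7

Byte at offset 0: 0xE1 = 11100001 → 3-byte char (#1). Advance 3.
Byte at offset 3: 0xEB = 11101011 → 3-byte char (#2). Advance 3.
Byte at offset 6: 0xCE = 11001110 → 2-byte char (#3). Advance 2.
Byte at offset 8: 0xF3 = 11110011 → 4-byte char (#4). Advance 4.
Byte at offset 12: 0xD0 = 11010000 → 2-byte char (#5). Advance 2.
Byte at offset 14: 0x28 = 00101000 → 1-byte char (#6). Advance 1.
Byte at offset 15: 0xE2 = 11100010 → 3-byte char (#7). Advance 3.
Reached end at offset 18 after 7 code points.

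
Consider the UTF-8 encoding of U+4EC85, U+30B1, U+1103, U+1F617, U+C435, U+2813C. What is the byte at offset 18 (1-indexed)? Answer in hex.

0xF0

1-indexed offset 18 is 0-indexed offset 17.
U+4EC85 → 4-byte form F1 8E B2 85 at offsets 0–3.
U+30B1 → 3-byte form E3 82 B1 at offsets 4–6.
U+1103 → 3-byte form E1 84 83 at offsets 7–9.
U+1F617 → 4-byte form F0 9F 98 97 at offsets 10–13.
U+C435 → 3-byte form EC 90 B5 at offsets 14–16.
U+2813C → 4-byte form F0 A8 84 BC at offsets 17–20.
Offset 17 falls in char 6's range; it's byte 1 of F0 A8 84 BC = 0xF0.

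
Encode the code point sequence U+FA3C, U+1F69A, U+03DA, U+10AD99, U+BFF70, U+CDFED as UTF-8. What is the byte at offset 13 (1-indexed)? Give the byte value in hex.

0x99

1-indexed offset 13 is 0-indexed offset 12.
U+FA3C → 3-byte form EF A8 BC at offsets 0–2.
U+1F69A → 4-byte form F0 9F 9A 9A at offsets 3–6.
U+03DA → 2-byte form CF 9A at offsets 7–8.
U+10AD99 → 4-byte form F4 8A B6 99 at offsets 9–12.
Offset 12 falls in char 4's range; it's byte 4 of F4 8A B6 99 = 0x99.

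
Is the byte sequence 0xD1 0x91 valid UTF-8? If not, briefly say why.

Leading byte 0xD1 = 11010001 → 2-byte form.
Continuation bytes 0x91=10010001 all match 10xxxxxx.
Decoded value 0x451 is ≥ 0x80 (shortest form) and not a surrogate.

valid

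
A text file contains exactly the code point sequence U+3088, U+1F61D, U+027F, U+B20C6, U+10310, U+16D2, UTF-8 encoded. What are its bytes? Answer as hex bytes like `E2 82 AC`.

U+3088: 3-byte form → E3 82 88.
U+1F61D: 4-byte form → F0 9F 98 9D.
U+027F: 2-byte form → C9 BF.
U+B20C6: 4-byte form → F2 B2 83 86.
U+10310: 4-byte form → F0 90 8C 90.
U+16D2: 3-byte form → E1 9B 92.
Concatenated (20 bytes): E3 82 88 F0 9F 98 9D C9 BF F2 B2 83 86 F0 90 8C 90 E1 9B 92.

E3 82 88 F0 9F 98 9D C9 BF F2 B2 83 86 F0 90 8C 90 E1 9B 92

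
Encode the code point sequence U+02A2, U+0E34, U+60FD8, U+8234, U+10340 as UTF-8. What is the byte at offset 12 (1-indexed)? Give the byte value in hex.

1-indexed offset 12 is 0-indexed offset 11.
U+02A2 → 2-byte form CA A2 at offsets 0–1.
U+0E34 → 3-byte form E0 B8 B4 at offsets 2–4.
U+60FD8 → 4-byte form F1 A0 BF 98 at offsets 5–8.
U+8234 → 3-byte form E8 88 B4 at offsets 9–11.
Offset 11 falls in char 4's range; it's byte 3 of E8 88 B4 = 0xB4.

0xB4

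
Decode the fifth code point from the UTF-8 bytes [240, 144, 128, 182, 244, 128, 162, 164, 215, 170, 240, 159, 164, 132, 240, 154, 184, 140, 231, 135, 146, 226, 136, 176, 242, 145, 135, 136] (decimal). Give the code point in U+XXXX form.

Offset 0: leading byte 0xF0 = 11110000 → 4-byte char #1 = F0 90 80 B6.
Offset 4: leading byte 0xF4 = 11110100 → 4-byte char #2 = F4 80 A2 A4.
Offset 8: leading byte 0xD7 = 11010111 → 2-byte char #3 = D7 AA.
Offset 10: leading byte 0xF0 = 11110000 → 4-byte char #4 = F0 9F A4 84.
Offset 14: leading byte 0xF0 = 11110000 → 4-byte char #5 = F0 9A B8 8C.
Leading byte 0xF0 = 11110000 matches 11110xxx → 4-byte sequence.
Byte 1: 0xF0 = 11110000, payload 000 (3 bits).
Byte 2: 0x9A = 10011010 (10xxxxxx ✓), payload 011010.
Byte 3: 0xB8 = 10111000 (10xxxxxx ✓), payload 111000.
Byte 4: 0x8C = 10001100 (10xxxxxx ✓), payload 001100.
Concatenate: 000011010111000001100 = 0x1AE0C (21 bits → U+1AE0C).

U+1AE0C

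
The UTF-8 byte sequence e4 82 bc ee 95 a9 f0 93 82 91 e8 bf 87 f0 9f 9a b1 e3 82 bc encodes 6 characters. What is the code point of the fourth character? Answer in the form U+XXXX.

Offset 0: leading byte 0xE4 = 11100100 → 3-byte char #1 = E4 82 BC.
Offset 3: leading byte 0xEE = 11101110 → 3-byte char #2 = EE 95 A9.
Offset 6: leading byte 0xF0 = 11110000 → 4-byte char #3 = F0 93 82 91.
Offset 10: leading byte 0xE8 = 11101000 → 3-byte char #4 = E8 BF 87.
Leading byte 0xE8 = 11101000 matches 1110xxxx → 3-byte sequence.
Byte 1: 0xE8 = 11101000, payload 1000 (4 bits).
Byte 2: 0xBF = 10111111 (10xxxxxx ✓), payload 111111.
Byte 3: 0x87 = 10000111 (10xxxxxx ✓), payload 000111.
Concatenate: 1000111111000111 = 0x8FC7 (16 bits → U+8FC7).

U+8FC7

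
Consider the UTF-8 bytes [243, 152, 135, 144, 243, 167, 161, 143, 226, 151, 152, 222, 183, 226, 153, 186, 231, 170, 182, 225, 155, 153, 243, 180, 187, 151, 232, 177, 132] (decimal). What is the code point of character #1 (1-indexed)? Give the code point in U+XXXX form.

U+D81D0

Offset 0: leading byte 0xF3 = 11110011 → 4-byte char #1 = F3 98 87 90.
Leading byte 0xF3 = 11110011 matches 11110xxx → 4-byte sequence.
Byte 1: 0xF3 = 11110011, payload 011 (3 bits).
Byte 2: 0x98 = 10011000 (10xxxxxx ✓), payload 011000.
Byte 3: 0x87 = 10000111 (10xxxxxx ✓), payload 000111.
Byte 4: 0x90 = 10010000 (10xxxxxx ✓), payload 010000.
Concatenate: 011011000000111010000 = 0xD81D0 (21 bits → U+D81D0).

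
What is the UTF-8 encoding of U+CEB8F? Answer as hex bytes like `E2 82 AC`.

F3 8E AE 8F

U+CEB8F = 0xCEB8F = 846735 decimal. In range U+10000–U+10FFFF → 4-byte form: 11110xxx 10xxxxxx 10xxxxxx 10xxxxxx.
Binary (21 bits): 011001110101110001111.
Split 3+6+6+6: 011 | 001110 | 101110 | 001111.
Byte 1: 11110011 = 0xF3.
Byte 2: 10001110 = 0x8E.
Byte 3: 10101110 = 0xAE.
Byte 4: 10001111 = 0x8F.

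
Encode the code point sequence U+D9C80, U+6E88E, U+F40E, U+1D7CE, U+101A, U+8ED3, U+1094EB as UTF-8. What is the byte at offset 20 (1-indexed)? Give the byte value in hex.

1-indexed offset 20 is 0-indexed offset 19.
U+D9C80 → 4-byte form F3 99 B2 80 at offsets 0–3.
U+6E88E → 4-byte form F1 AE A2 8E at offsets 4–7.
U+F40E → 3-byte form EF 90 8E at offsets 8–10.
U+1D7CE → 4-byte form F0 9D 9F 8E at offsets 11–14.
U+101A → 3-byte form E1 80 9A at offsets 15–17.
U+8ED3 → 3-byte form E8 BB 93 at offsets 18–20.
Offset 19 falls in char 6's range; it's byte 2 of E8 BB 93 = 0xBB.

0xBB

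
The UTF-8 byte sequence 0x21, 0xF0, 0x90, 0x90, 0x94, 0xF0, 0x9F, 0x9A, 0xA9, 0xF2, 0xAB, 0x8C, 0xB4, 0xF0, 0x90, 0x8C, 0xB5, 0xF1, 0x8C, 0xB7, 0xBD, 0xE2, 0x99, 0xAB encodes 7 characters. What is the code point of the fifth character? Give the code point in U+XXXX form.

Offset 0: leading byte 0x21 = 00100001 → 1-byte char #1 = 21.
Offset 1: leading byte 0xF0 = 11110000 → 4-byte char #2 = F0 90 90 94.
Offset 5: leading byte 0xF0 = 11110000 → 4-byte char #3 = F0 9F 9A A9.
Offset 9: leading byte 0xF2 = 11110010 → 4-byte char #4 = F2 AB 8C B4.
Offset 13: leading byte 0xF0 = 11110000 → 4-byte char #5 = F0 90 8C B5.
Leading byte 0xF0 = 11110000 matches 11110xxx → 4-byte sequence.
Byte 1: 0xF0 = 11110000, payload 000 (3 bits).
Byte 2: 0x90 = 10010000 (10xxxxxx ✓), payload 010000.
Byte 3: 0x8C = 10001100 (10xxxxxx ✓), payload 001100.
Byte 4: 0xB5 = 10110101 (10xxxxxx ✓), payload 110101.
Concatenate: 000010000001100110101 = 0x10335 (21 bits → U+10335).

U+10335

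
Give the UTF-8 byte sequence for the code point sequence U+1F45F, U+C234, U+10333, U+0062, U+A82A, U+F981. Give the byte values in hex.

F0 9F 91 9F EC 88 B4 F0 90 8C B3 62 EA A0 AA EF A6 81

U+1F45F: 4-byte form → F0 9F 91 9F.
U+C234: 3-byte form → EC 88 B4.
U+10333: 4-byte form → F0 90 8C B3.
U+0062: 1-byte form → 62.
U+A82A: 3-byte form → EA A0 AA.
U+F981: 3-byte form → EF A6 81.
Concatenated (18 bytes): F0 9F 91 9F EC 88 B4 F0 90 8C B3 62 EA A0 AA EF A6 81.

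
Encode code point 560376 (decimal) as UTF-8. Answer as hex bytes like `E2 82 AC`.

F2 88 B3 B8

U+88CF8 = 0x88CF8 = 560376 decimal. In range U+10000–U+10FFFF → 4-byte form: 11110xxx 10xxxxxx 10xxxxxx 10xxxxxx.
Binary (21 bits): 010001000110011111000.
Split 3+6+6+6: 010 | 001000 | 110011 | 111000.
Byte 1: 11110010 = 0xF2.
Byte 2: 10001000 = 0x88.
Byte 3: 10110011 = 0xB3.
Byte 4: 10111000 = 0xB8.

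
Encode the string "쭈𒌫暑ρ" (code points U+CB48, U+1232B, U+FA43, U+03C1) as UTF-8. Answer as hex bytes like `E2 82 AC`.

U+CB48: 3-byte form → EC AD 88.
U+1232B: 4-byte form → F0 92 8C AB.
U+FA43: 3-byte form → EF A9 83.
U+03C1: 2-byte form → CF 81.
Concatenated (12 bytes): EC AD 88 F0 92 8C AB EF A9 83 CF 81.

EC AD 88 F0 92 8C AB EF A9 83 CF 81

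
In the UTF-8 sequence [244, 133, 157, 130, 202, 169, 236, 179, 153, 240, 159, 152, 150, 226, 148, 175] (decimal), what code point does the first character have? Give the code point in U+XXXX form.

Offset 0: leading byte 0xF4 = 11110100 → 4-byte char #1 = F4 85 9D 82.
Leading byte 0xF4 = 11110100 matches 11110xxx → 4-byte sequence.
Byte 1: 0xF4 = 11110100, payload 100 (3 bits).
Byte 2: 0x85 = 10000101 (10xxxxxx ✓), payload 000101.
Byte 3: 0x9D = 10011101 (10xxxxxx ✓), payload 011101.
Byte 4: 0x82 = 10000010 (10xxxxxx ✓), payload 000010.
Concatenate: 100000101011101000010 = 0x105742 (21 bits → U+105742).

U+105742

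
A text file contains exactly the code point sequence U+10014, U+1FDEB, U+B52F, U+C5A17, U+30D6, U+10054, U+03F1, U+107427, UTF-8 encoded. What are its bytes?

U+10014: 4-byte form → F0 90 80 94.
U+1FDEB: 4-byte form → F0 9F B7 AB.
U+B52F: 3-byte form → EB 94 AF.
U+C5A17: 4-byte form → F3 85 A8 97.
U+30D6: 3-byte form → E3 83 96.
U+10054: 4-byte form → F0 90 81 94.
U+03F1: 2-byte form → CF B1.
U+107427: 4-byte form → F4 87 90 A7.
Concatenated (28 bytes): F0 90 80 94 F0 9F B7 AB EB 94 AF F3 85 A8 97 E3 83 96 F0 90 81 94 CF B1 F4 87 90 A7.

F0 90 80 94 F0 9F B7 AB EB 94 AF F3 85 A8 97 E3 83 96 F0 90 81 94 CF B1 F4 87 90 A7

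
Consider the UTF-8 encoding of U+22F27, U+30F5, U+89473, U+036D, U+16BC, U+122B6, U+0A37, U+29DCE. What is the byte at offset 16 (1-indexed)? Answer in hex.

0xBC

1-indexed offset 16 is 0-indexed offset 15.
U+22F27 → 4-byte form F0 A2 BC A7 at offsets 0–3.
U+30F5 → 3-byte form E3 83 B5 at offsets 4–6.
U+89473 → 4-byte form F2 89 91 B3 at offsets 7–10.
U+036D → 2-byte form CD AD at offsets 11–12.
U+16BC → 3-byte form E1 9A BC at offsets 13–15.
Offset 15 falls in char 5's range; it's byte 3 of E1 9A BC = 0xBC.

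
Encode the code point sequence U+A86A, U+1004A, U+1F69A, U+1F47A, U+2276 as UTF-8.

EA A1 AA F0 90 81 8A F0 9F 9A 9A F0 9F 91 BA E2 89 B6

U+A86A: 3-byte form → EA A1 AA.
U+1004A: 4-byte form → F0 90 81 8A.
U+1F69A: 4-byte form → F0 9F 9A 9A.
U+1F47A: 4-byte form → F0 9F 91 BA.
U+2276: 3-byte form → E2 89 B6.
Concatenated (18 bytes): EA A1 AA F0 90 81 8A F0 9F 9A 9A F0 9F 91 BA E2 89 B6.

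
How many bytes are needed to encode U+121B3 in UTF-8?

U+121B3 = 0x121B3. UTF-8 uses 1 byte below 0x80, 2 below 0x800, 3 below 0x10000, 4 up to 0x10FFFF. 0x121B3 is in U+10000–U+10FFFF → 4 bytes.

4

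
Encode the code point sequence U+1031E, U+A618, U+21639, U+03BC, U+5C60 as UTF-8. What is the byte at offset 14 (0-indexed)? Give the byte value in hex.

U+1031E → 4-byte form F0 90 8C 9E at offsets 0–3.
U+A618 → 3-byte form EA 98 98 at offsets 4–6.
U+21639 → 4-byte form F0 A1 98 B9 at offsets 7–10.
U+03BC → 2-byte form CE BC at offsets 11–12.
U+5C60 → 3-byte form E5 B1 A0 at offsets 13–15.
Offset 14 falls in char 5's range; it's byte 2 of E5 B1 A0 = 0xB1.

0xB1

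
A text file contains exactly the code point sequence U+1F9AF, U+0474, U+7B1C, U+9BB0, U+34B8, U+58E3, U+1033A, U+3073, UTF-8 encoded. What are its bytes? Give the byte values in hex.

F0 9F A6 AF D1 B4 E7 AC 9C E9 AE B0 E3 92 B8 E5 A3 A3 F0 90 8C BA E3 81 B3

U+1F9AF: 4-byte form → F0 9F A6 AF.
U+0474: 2-byte form → D1 B4.
U+7B1C: 3-byte form → E7 AC 9C.
U+9BB0: 3-byte form → E9 AE B0.
U+34B8: 3-byte form → E3 92 B8.
U+58E3: 3-byte form → E5 A3 A3.
U+1033A: 4-byte form → F0 90 8C BA.
U+3073: 3-byte form → E3 81 B3.
Concatenated (25 bytes): F0 9F A6 AF D1 B4 E7 AC 9C E9 AE B0 E3 92 B8 E5 A3 A3 F0 90 8C BA E3 81 B3.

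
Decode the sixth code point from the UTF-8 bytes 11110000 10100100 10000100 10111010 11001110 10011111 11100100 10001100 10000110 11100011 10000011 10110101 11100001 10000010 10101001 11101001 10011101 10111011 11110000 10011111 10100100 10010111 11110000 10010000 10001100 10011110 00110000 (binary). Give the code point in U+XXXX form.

Offset 0: leading byte 0xF0 = 11110000 → 4-byte char #1 = F0 A4 84 BA.
Offset 4: leading byte 0xCE = 11001110 → 2-byte char #2 = CE 9F.
Offset 6: leading byte 0xE4 = 11100100 → 3-byte char #3 = E4 8C 86.
Offset 9: leading byte 0xE3 = 11100011 → 3-byte char #4 = E3 83 B5.
Offset 12: leading byte 0xE1 = 11100001 → 3-byte char #5 = E1 82 A9.
Offset 15: leading byte 0xE9 = 11101001 → 3-byte char #6 = E9 9D BB.
Leading byte 0xE9 = 11101001 matches 1110xxxx → 3-byte sequence.
Byte 1: 0xE9 = 11101001, payload 1001 (4 bits).
Byte 2: 0x9D = 10011101 (10xxxxxx ✓), payload 011101.
Byte 3: 0xBB = 10111011 (10xxxxxx ✓), payload 111011.
Concatenate: 1001011101111011 = 0x977B (16 bits → U+977B).

U+977B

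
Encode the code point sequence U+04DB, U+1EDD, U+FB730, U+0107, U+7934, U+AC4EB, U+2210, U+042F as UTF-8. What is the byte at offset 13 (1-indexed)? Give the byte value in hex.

0xA4

1-indexed offset 13 is 0-indexed offset 12.
U+04DB → 2-byte form D3 9B at offsets 0–1.
U+1EDD → 3-byte form E1 BB 9D at offsets 2–4.
U+FB730 → 4-byte form F3 BB 9C B0 at offsets 5–8.
U+0107 → 2-byte form C4 87 at offsets 9–10.
U+7934 → 3-byte form E7 A4 B4 at offsets 11–13.
Offset 12 falls in char 5's range; it's byte 2 of E7 A4 B4 = 0xA4.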